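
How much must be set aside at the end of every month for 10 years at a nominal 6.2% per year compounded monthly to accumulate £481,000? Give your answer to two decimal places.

£2,903.36

i = 0.062/12 = 0.00516667 per month; n = 10·12 = 120.
FV-annuity factor = 165.670305; PMT = 481000 / 165.670305 = 2,903.3568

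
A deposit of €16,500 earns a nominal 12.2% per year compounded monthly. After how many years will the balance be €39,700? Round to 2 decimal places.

Periodic rate i = 0.122/12 = 0.0101667.
(1+i)^n = 39700/16500 = 2.40606, so n = ln 2.40606 / ln 1.01017 = 86.7980 months
= 86.7980/12 years

7.23 years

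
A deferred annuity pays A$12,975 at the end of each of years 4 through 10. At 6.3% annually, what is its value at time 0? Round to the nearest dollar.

A$59,664

PV at t=3 (ordinary 7-year annuity): 12975 × a(7|0.063) = 12975 × 5.523344 = 71,665.3829
Discount back 3 years: 71,665.3829 × (1+0.063)^(−3) = 71,665.3829 × 0.832531 = 59,663.6244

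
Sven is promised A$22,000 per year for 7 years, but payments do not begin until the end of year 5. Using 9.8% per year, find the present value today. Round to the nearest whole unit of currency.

Value one period before first payment (t=4): 22000 × [1 − (1+0.098)^(−7)] / 0.098 = 22000 × 4.900643 = 107,814.1472
PV₀ = 107,814.1472 / (1+0.098)^4 = 107,814.1472 / 1.453481 = 74,176.5092

A$74,177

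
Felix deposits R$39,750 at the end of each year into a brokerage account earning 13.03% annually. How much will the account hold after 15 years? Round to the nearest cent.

R$1,610,507.43

Accumulation factor s(15|0.1303) = 40.515910; FV = 39750 × 40.515910 = 1,610,507.4319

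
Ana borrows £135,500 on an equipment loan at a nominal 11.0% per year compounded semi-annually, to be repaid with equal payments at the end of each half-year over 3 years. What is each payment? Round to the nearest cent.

i = 0.11/2 = 0.055 per half-year; n = 3·2 = 6.
Annuity-PV factor = 4.995530; PMT = 135500 / 4.995530 = 27,124.2474

£27,124.25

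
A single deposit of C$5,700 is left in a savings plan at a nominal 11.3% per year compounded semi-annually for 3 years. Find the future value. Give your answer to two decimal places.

C$7,926.69

i = 0.113/2 = 0.0565 per half-year; n = 3·2 = 6.
FV = PV·(1+i)^n = 5,700 × 1.390647 = 7,926.6898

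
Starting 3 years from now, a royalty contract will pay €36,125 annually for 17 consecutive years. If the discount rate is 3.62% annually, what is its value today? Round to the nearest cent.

Value one period before first payment (t=2): 36125 × [1 − (1+0.0362)^(−17)] / 0.0362 = 36125 × 12.532183 = 452,725.1100
Discount back 2 years: 452,725.1100 × (1+0.0362)^(−2) = 452,725.1100 × 0.931350 = 421,645.4392

€421,645.44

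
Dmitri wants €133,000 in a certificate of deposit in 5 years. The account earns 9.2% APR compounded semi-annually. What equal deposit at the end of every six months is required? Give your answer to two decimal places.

i = 0.092/2 = 0.046 per half-year; n = 5·2 = 10.
PMT = 133000 / ( [(1+0.046)^10 − 1] / 0.046 ) = 133000 / 12.345533 = 10,773.1272

€10,773.13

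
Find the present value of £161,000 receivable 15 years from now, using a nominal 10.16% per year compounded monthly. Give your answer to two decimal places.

£35,297.77

With 12 periods per year: i = 0.00846667, n = 180.
PV = 161,000 / (1 + 0.00846667)^180 = 161,000 / 4.561195 = 35,297.7696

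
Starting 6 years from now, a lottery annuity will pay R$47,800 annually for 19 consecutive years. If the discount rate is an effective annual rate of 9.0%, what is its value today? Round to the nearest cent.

R$278,050.71

Value one period before first payment (t=5): 47800 × [1 − (1+0.09)^(−19)] / 0.09 = 47800 × 8.950115 = 427,815.4865
Discount back 5 years: 427,815.4865 × (1+0.09)^(−5) = 427,815.4865 × 0.649931 = 278,050.7122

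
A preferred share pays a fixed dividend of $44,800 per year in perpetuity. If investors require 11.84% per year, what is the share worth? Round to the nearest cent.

PV = C/r = 44800/0.1184 = 378,378.3784

$378,378.38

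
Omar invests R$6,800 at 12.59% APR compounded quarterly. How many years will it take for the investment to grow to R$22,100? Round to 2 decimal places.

Periodic rate i = 0.1259/4 = 0.031475.
n = ln(22100/6800) / ln(1+0.031475) = ln(3.25000) / 0.030990 = 38.0336 quarters
= 38.0336/4 years

9.51 years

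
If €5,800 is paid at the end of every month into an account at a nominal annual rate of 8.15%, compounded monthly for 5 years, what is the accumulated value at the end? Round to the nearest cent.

Periodic rate i = 0.0815/12 = 0.00679167; n = 5 × 12 = 60 periods.
FV = PMT · [(1+i)^n − 1] / i = 5800 · 73.764855 = 427,836.1613

€427,836.16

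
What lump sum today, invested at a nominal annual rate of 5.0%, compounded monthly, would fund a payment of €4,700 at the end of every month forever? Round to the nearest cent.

Periodic rate i = 0.05/12 = 0.00416667.
PV = C/r = 4700/0.00416667 = 1,128,000.0000

€1,128,000.00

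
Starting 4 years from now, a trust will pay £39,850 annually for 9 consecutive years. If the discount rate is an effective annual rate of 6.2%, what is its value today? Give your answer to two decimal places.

£224,336.59

PV at t=3 (ordinary 9-year annuity): 39850 × a(9|0.062) = 39850 × 6.742879 = 268,703.7121
Discount back 3 years: 268,703.7121 × (1+0.062)^(−3) = 268,703.7121 × 0.834885 = 224,336.5909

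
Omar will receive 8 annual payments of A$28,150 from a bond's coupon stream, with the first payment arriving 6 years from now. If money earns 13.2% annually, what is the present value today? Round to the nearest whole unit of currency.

A$72,179

Value one period before first payment (t=5): 28150 × [1 − (1+0.132)^(−8)] / 0.132 = 28150 × 4.766092 = 134,165.4855
Discount back 5 years: 134,165.4855 × (1+0.132)^(−5) = 134,165.4855 × 0.537982 = 72,178.6363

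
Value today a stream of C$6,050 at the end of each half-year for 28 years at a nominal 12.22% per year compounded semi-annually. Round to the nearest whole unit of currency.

C$95,442

i = 0.1222/2 = 0.0611 per half-year; n = 28·2 = 56.
PV = PMT · [1 − (1+i)^(−n)] / i = 6050 · 15.775588 = 95,442.3076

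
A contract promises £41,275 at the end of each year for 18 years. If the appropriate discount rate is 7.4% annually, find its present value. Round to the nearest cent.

Annuity factor a(18|0.074) = 9.775067; PV = 41275 × 9.775067 = 403,465.8747

£403,465.87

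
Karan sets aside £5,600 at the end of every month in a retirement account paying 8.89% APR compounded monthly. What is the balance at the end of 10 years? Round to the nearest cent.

£1,076,966.74

With 12 periods per year: i = 0.00740833, n = 120.
FV = 5600 × [(1+0.00740833)^120 − 1] / 0.00740833 = 5600 × 192.315490 = 1,076,966.7434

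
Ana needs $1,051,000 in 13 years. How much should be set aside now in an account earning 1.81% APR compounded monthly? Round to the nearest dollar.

$830,788

With 12 periods per year: i = 0.00150833, n = 156.
PV = 1,051,000 / (1 + 0.00150833)^156 = 1,051,000 / 1.265064 = 830,788.0001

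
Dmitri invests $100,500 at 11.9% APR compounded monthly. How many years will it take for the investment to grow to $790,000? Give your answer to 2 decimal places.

17.41 years

Periodic rate i = 0.119/12 = 0.00991667.
n = ln(790000/100500) / ln(1+0.00991667) = ln(7.86070) / 0.009868 = 208.9494 months
= 208.9494/12 years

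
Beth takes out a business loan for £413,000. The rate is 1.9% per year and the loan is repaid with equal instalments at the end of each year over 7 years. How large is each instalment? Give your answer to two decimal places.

£63,568.37

PMT = 413000 / ( [1 − (1+0.019)^(−7)] / 0.019 ) = 413000 / 6.496942 = 63,568.3718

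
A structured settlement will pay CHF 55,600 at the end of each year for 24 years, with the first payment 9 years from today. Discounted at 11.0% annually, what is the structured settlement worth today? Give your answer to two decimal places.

CHF 201,409.76

Value one period before first payment (t=8): 55600 × [1 − (1+0.11)^(−24)] / 0.11 = 55600 × 8.348137 = 464,156.3937
Discount back 8 years: 464,156.3937 × (1+0.11)^(−8) = 464,156.3937 × 0.433926 = 201,409.7577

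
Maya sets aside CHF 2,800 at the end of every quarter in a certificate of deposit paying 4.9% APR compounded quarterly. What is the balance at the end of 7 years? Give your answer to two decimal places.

CHF 92,853.78

With 4 periods per year: i = 0.01225, n = 28.
FV = 2800 × [(1+0.01225)^28 − 1] / 0.01225 = 2800 × 33.162064 = 92,853.7804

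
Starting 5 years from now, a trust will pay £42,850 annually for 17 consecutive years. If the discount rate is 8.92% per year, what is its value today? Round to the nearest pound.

Value one period before first payment (t=4): 42850 × [1 − (1+0.0892)^(−17)] / 0.0892 = 42850 × 8.587719 = 367,983.7785
PV₀ = 367,983.7785 / (1+0.0892)^4 = 367,983.7785 / 1.407442 = 261,455.7178

£261,456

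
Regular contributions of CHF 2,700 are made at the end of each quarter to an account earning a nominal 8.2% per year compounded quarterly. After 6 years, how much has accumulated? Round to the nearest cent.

CHF 82,642.01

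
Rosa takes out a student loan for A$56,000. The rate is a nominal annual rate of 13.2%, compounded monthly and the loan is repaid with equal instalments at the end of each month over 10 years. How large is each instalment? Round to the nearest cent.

A$842.76

i = 0.132/12 = 0.011 per month; n = 10·12 = 120.
PMT = 56000 / ( [1 − (1+0.011)^(−120)] / 0.011 ) = 56000 / 66.448404 = 842.7591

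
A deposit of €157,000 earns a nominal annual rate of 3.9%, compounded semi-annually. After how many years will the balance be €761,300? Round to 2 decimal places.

40.88 years

Periodic rate i = 0.039/2 = 0.0195.
n = ln(761300/157000) / ln(1+0.0195) = ln(4.84904) / 0.019312 = 81.7500 half-years
= 81.7500/2 years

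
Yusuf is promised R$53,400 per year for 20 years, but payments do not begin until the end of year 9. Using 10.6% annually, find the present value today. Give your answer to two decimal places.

R$195,008.18

PV at t=8 (ordinary 20-year annuity): 53400 × a(20|0.106) = 53400 × 8.176220 = 436,610.1572
Discount back 8 years: 436,610.1572 × (1+0.106)^(−8) = 436,610.1572 × 0.446641 = 195,008.1755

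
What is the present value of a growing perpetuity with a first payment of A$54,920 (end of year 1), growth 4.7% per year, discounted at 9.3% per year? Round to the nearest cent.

A$1,193,913.04

PV = D₁/(r − g) = 54920/(0.093 − 0.047) = 1,193,913.0435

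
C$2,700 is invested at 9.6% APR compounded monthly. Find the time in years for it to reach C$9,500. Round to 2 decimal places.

Periodic rate i = 0.096/12 = 0.008.
n = ln(9500/2700) / ln(1+0.008) = ln(3.51852) / 0.007968 = 157.8832 months
= 157.8832/12 years

13.16 years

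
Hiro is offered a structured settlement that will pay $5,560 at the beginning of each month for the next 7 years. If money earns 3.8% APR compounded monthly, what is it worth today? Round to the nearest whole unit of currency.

i = 0.038/12 = 0.00316667 per month; n = 7·12 = 84.
Annuity factor a(84|0.00316667) × (1+i) = 73.887561; PV = 5560 × 73.887561 = 410,814.8369
(annuity-due: payments at period start, so ×(1+i).)

$410,815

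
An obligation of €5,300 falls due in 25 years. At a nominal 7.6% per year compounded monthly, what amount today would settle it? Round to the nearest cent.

With 12 periods per year: i = 0.00633333, n = 300.
PV = FV·(1+i)^(−n) = 5,300 × 0.150467 = 797.4774

€797.48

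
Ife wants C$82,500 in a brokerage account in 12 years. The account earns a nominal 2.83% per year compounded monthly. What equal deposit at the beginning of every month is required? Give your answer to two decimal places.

C$480.67

With 12 periods per year: i = 0.00235833, n = 144.
PMT = 82500 / ( [(1+0.00235833)^144 − 1] / 0.00235833 × (1+i) ) = 82500 / 171.636760 = 480.6663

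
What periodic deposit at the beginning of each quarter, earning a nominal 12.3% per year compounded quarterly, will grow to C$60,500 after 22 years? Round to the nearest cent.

C$134.98

i = 0.123/4 = 0.03075 per quarter; n = 22·4 = 88.
FV-annuity factor × (1+i) = 448.208295; PMT = 60500 / 448.208295 = 134.9819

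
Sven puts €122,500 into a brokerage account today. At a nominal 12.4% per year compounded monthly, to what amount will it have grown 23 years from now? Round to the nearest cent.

€2,091,164.62

i = 0.124/12 = 0.0103333 per month; n = 23·12 = 276.
FV = 122,500 × (1 + 0.0103333)^276 = 2,091,164.6247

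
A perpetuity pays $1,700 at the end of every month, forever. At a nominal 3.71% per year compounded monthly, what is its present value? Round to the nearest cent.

$549,865.23

Periodic rate i = 0.0371/12 = 0.00309167.
PV = PMT / i = 1700 / 0.00309167 = 549,865.2291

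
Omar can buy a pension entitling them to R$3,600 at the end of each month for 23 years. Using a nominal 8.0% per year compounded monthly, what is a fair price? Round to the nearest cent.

R$453,713.31

Periodic rate i = 0.08/12 = 0.00666667; n = 23 × 12 = 276 periods.
PV = 3600 × [1 − (1+0.00666667)^(−276)] / 0.00666667 = 3600 × 126.031475 = 453,713.3107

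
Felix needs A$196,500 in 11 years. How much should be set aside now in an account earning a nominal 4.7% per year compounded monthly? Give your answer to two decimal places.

A$117,292.67

i = 0.047/12 = 0.00391667 per month; n = 11·12 = 132.
PV = FV·(1+i)^(−n) = 196,500 × 0.596909 = 117,292.6688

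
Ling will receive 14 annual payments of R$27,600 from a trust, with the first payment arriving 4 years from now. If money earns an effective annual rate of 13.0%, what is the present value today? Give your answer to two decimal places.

Value one period before first payment (t=3): 27600 × [1 − (1+0.13)^(−14)] / 0.13 = 27600 × 6.302488 = 173,948.6707
PV₀ = 173,948.6707 / (1+0.13)^3 = 173,948.6707 / 1.442897 = 120,555.1545

R$120,555.15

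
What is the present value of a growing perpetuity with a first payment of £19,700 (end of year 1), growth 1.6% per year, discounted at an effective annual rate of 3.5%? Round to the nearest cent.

PV = D₁/(r − g) = 19700/(0.035 − 0.016) = 1,036,842.1053

£1,036,842.11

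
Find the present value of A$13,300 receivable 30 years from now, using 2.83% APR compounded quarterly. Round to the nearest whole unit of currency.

Periodic rate i = 0.0283/4 = 0.007075; n = 30 × 4 = 120 periods.
PV = 13,300 / (1 + 0.007075)^120 = 13,300 / 2.330332 = 5,707.3412

A$5,707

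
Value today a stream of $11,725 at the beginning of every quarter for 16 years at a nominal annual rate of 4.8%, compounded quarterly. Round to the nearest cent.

Periodic rate i = 0.048/4 = 0.012; n = 16 × 4 = 64 periods.
PV = 11725 × [1 − (1+0.012)^(−64)] / 0.012 × (1+i) = 11725 × 45.028454 = 527,958.6243
Payments are at the start of each period, so multiply by (1+i).

$527,958.62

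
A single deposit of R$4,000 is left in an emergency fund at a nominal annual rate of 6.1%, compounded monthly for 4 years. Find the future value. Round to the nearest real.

Periodic rate i = 0.061/12 = 0.00508333; n = 4 × 12 = 48 periods.
FV = 4,000 × (1 + 0.00508333)^48 = 5,102.2228

R$5,102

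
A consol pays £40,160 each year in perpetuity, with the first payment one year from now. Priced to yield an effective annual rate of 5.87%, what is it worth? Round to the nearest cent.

PV = PMT / i = 40160 / 0.0587 = 684,156.7291

£684,156.73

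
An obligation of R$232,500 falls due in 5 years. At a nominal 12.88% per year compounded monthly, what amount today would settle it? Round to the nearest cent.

R$122,525.83

i = 0.1288/12 = 0.0107333 per month; n = 5·12 = 60.
PV = 232,500 / (1 + 0.0107333)^60 = 232,500 / 1.897559 = 122,525.8251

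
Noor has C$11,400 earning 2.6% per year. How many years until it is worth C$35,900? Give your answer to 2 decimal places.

44.69 years

(1+i)^n = 35900/11400 = 3.14912, so n = ln 3.14912 / ln 1.026 = 44.6913 years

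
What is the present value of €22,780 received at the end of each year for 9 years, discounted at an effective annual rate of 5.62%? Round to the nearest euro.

PV = PMT · [1 − (1+i)^(−n)] / i = 22780 · 6.915615 = 157,537.7167

€157,538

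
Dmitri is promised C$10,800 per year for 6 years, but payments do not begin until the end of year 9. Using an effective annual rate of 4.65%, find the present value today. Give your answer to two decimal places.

C$38,537.31

Value one period before first payment (t=8): 10800 × [1 − (1+0.0465)^(−6)] / 0.0465 = 10800 × 5.133003 = 55,436.4277
PV₀ = 55,436.4277 / (1+0.0465)^8 = 55,436.4277 / 1.438513 = 38,537.3081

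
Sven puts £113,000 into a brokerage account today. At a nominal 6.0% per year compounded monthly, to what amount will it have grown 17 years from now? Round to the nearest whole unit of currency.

With 12 periods per year: i = 0.005, n = 204.
FV = PV·(1+i)^n = 113,000 × 2.766156 = 312,575.5772

£312,576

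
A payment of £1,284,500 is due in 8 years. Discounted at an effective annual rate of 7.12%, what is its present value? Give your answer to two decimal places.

£740,917.06

Discount factor = (1+0.0712)^(−8) = 0.576814; PV = 1,284,500 × 0.576814 = 740,917.0631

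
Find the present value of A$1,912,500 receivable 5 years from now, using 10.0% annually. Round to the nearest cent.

A$1,187,512.03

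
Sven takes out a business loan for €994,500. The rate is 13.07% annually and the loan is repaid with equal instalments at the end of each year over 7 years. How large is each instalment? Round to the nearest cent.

€225,357.34

Annuity-PV factor = 4.412991; PMT = 994500 / 4.412991 = 225,357.3373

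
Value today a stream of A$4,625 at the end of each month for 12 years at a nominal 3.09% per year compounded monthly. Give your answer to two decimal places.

With 12 periods per year: i = 0.002575, n = 144.
PV = PMT · [1 − (1+i)^(−n)] / i = 4625 · 120.189913 = 555,878.3471

A$555,878.35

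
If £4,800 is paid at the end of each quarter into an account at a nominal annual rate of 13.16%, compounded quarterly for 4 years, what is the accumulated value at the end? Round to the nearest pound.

£98,997

Periodic rate i = 0.1316/4 = 0.0329; n = 4 × 4 = 16 periods.
FV = 4800 × [(1+0.0329)^16 − 1] / 0.0329 = 4800 × 20.624403 = 98,997.1367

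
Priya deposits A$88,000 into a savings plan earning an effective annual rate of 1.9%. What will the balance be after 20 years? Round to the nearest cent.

A$128,223.12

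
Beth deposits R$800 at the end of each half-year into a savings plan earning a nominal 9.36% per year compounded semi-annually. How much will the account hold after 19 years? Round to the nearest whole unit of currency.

R$80,106

Periodic rate i = 0.0936/2 = 0.0468; n = 19 × 2 = 38 periods.
Accumulation factor s(38|0.0468) = 100.132199; FV = 800 × 100.132199 = 80,105.7590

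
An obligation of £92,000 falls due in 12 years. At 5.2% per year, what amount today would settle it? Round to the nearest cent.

Discount factor = (1+0.052)^(−12) = 0.544266; PV = 92,000 × 0.544266 = 50,072.4624

£50,072.46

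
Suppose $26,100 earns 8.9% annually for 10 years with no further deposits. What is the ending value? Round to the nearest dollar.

FV = PV·(1+i)^n = 26,100 × 2.345734 = 61,223.6623

$61,224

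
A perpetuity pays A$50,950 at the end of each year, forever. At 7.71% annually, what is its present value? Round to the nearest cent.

PV = PMT / i = 50950 / 0.0771 = 660,830.0908

A$660,830.09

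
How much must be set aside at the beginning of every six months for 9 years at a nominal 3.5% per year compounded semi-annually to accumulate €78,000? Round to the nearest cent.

i = 0.035/2 = 0.0175 per half-year; n = 9·2 = 18.
FV-annuity factor × (1+i) = 21.311166; PMT = 78000 / 21.311166 = 3,660.0532

€3,660.05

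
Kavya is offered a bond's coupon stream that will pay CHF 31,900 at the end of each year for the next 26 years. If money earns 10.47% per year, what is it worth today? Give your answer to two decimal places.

PV = 31900 × [1 − (1+0.1047)^(−26)] / 0.1047 = 31900 × 8.833800 = 281,798.2060

CHF 281,798.21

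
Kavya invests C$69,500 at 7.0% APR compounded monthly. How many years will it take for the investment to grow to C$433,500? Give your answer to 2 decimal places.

26.23 years

Periodic rate i = 0.07/12 = 0.00583333.
n = ln(433500/69500) / ln(1+0.00583333) = ln(6.23741) / 0.005816 = 314.7255 months
= 314.7255/12 years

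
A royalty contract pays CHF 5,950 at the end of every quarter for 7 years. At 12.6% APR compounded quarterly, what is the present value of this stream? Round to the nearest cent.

CHF 109,626.36

With 4 periods per year: i = 0.0315, n = 28.
PV = 5950 × [1 − (1+0.0315)^(−28)] / 0.0315 = 5950 × 18.424599 = 109,626.3631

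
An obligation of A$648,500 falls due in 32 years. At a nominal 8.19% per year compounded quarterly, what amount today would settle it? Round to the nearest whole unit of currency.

i = 0.0819/4 = 0.020475 per quarter; n = 32·4 = 128.
PV = 648,500 / (1 + 0.020475)^128 = 648,500 / 13.387618 = 48,440.2821

A$48,440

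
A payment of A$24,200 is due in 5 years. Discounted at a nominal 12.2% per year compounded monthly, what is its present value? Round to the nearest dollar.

Periodic rate i = 0.122/12 = 0.0101667; n = 5 × 12 = 60 periods.
PV = 24,200 / (1 + 0.0101667)^60 = 24,200 / 1.834772 = 13,189.6523

A$13,190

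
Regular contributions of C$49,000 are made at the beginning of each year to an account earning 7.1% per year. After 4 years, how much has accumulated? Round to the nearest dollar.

FV = PMT · [(1+i)^n − 1] / i × (1+i) = 49000 · 4.762225 = 233,349.0234
(Beginning-of-period payments → annuity-due factor ×(1+i).)

C$233,349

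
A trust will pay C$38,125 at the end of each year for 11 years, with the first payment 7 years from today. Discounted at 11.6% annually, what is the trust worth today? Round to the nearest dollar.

C$119,255

PV at t=6 (ordinary 11-year annuity): 38125 × a(11|0.116) = 38125 × 6.042969 = 230,388.1889
Discount back 6 years: 230,388.1889 × (1+0.116)^(−6) = 230,388.1889 × 0.517625 = 119,254.5734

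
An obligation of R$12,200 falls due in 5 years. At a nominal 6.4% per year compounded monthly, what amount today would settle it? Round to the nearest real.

R$8,867

Periodic rate i = 0.064/12 = 0.00533333; n = 5 × 12 = 60 periods.
Discount factor = (1+0.00533333)^(−60) = 0.726767; PV = 12,200 × 0.726767 = 8,866.5544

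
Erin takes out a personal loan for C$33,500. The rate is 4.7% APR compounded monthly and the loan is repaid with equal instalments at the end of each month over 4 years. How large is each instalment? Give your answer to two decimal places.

i = 0.047/12 = 0.00391667 per month; n = 4·12 = 48.
PMT = 33500 / ( [1 − (1+0.00391667)^(−48)] / 0.00391667 ) = 33500 / 43.680246 = 766.9371

C$766.94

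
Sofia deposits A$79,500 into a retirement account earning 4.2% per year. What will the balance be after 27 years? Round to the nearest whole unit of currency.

A$241,432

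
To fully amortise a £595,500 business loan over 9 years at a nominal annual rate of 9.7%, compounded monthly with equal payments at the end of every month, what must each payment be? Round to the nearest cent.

Periodic rate i = 0.097/12 = 0.00808333; n = 9 × 12 = 108 periods.
PMT = 595500 / ( [1 − (1+0.00808333)^(−108)] / 0.00808333 ) = 595500 / 71.855870 = 8,287.4231

£8,287.42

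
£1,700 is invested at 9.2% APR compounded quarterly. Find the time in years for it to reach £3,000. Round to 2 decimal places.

Periodic rate i = 0.092/4 = 0.023.
n = ln(3000/1700) / ln(1+0.023) = ln(1.76471) / 0.022739 = 24.9779 quarters
= 24.9779/4 years

6.24 years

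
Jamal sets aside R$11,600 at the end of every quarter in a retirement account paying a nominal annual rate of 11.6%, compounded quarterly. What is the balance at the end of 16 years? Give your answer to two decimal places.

With 4 periods per year: i = 0.029, n = 64.
FV = PMT · [(1+i)^n − 1] / i = 11600 · 180.392289 = 2,092,550.5579

R$2,092,550.56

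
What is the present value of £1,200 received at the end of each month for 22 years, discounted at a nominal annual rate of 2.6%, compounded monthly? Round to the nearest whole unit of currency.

i = 0.026/12 = 0.00216667 per month; n = 22·12 = 264.
PV = 1200 × [1 − (1+0.00216667)^(−264)] / 0.00216667 = 1200 × 200.886988 = 241,064.3858

£241,064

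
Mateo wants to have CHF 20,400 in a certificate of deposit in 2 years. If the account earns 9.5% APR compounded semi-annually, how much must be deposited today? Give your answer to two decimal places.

i = 0.095/2 = 0.0475 per half-year; n = 2·2 = 4.
PV = FV·(1+i)^(−n) = 20,400 × 0.830585 = 16,943.9258

CHF 16,943.93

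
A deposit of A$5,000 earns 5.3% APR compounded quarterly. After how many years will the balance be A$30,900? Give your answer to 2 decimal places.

Periodic rate i = 0.053/4 = 0.01325.
(1+i)^n = 30900/5000 = 6.18000, so n = ln 6.18000 / ln 1.01325 = 138.3666 quarters
= 138.3666/4 years

34.59 years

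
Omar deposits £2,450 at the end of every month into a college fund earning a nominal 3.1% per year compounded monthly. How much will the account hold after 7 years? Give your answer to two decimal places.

Periodic rate i = 0.031/12 = 0.00258333; n = 7 × 12 = 84 periods.
Accumulation factor s(84|0.00258333) = 93.676076; FV = 2450 × 93.676076 = 229,506.3871

£229,506.39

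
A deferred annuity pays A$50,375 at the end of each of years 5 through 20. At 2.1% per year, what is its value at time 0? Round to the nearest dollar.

PV at t=4 (ordinary 16-year annuity): 50375 × a(16|0.021) = 50375 × 13.470768 = 678,589.9263
PV₀ = 678,589.9263 / (1+0.021)^4 = 678,589.9263 / 1.086683 = 624,459.7343

A$624,460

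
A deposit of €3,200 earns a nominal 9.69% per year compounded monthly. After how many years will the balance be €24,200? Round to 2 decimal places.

Periodic rate i = 0.0969/12 = 0.008075.
n = ln(24200/3200) / ln(1+0.008075) = ln(7.56250) / 0.008043 = 251.5616 months
= 251.5616/12 years

20.96 years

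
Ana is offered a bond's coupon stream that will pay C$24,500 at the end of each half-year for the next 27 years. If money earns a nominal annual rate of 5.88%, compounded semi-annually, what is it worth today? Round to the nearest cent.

With 2 periods per year: i = 0.0294, n = 54.
Annuity factor a(54|0.0294) = 26.899704; PV = 24500 × 26.899704 = 659,042.7584

C$659,042.76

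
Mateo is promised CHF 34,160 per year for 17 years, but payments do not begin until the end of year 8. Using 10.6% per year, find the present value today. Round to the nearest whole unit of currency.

PV at t=7 (ordinary 17-year annuity): 34160 × a(17|0.106) = 34160 × 7.732364 = 264,137.5619
PV₀ = 264,137.5619 / (1+0.106)^7 = 264,137.5619 / 2.024351 = 130,480.0986

CHF 130,480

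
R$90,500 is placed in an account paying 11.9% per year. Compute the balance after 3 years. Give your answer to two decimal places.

FV = PV·(1+i)^n = 90,500 × 1.401168 = 126,805.7184

R$126,805.72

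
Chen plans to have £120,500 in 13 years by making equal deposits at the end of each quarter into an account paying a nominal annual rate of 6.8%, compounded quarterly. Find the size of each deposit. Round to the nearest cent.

£1,460.46

i = 0.068/4 = 0.017 per quarter; n = 13·4 = 52.
FV-annuity factor = 82.508512; PMT = 120500 / 82.508512 = 1,460.4554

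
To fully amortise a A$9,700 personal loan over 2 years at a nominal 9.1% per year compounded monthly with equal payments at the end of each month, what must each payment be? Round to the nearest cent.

A$443.59

i = 0.091/12 = 0.00758333 per month; n = 2·12 = 24.
Annuity-PV factor = 21.867178; PMT = 9700 / 21.867178 = 443.5872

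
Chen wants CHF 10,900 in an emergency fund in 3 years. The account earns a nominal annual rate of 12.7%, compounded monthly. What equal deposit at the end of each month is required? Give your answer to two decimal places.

Periodic rate i = 0.127/12 = 0.0105833; n = 3 × 12 = 36 periods.
PMT = 10900 / ( [(1+0.0105833)^36 − 1] / 0.0105833 ) = 10900 / 43.542056 = 250.3327

CHF 250.33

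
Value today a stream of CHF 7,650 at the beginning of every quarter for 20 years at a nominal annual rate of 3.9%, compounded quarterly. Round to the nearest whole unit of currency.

Periodic rate i = 0.039/4 = 0.00975; n = 20 × 4 = 80 periods.
PV = PMT · [1 − (1+i)^(−n)] / i × (1+i) = 7650 · 55.910000 = 427,711.4970
Payments are at the start of each period, so multiply by (1+i).

CHF 427,711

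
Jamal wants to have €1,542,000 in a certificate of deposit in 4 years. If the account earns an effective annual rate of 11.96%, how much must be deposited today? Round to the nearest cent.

PV = 1,542,000 / (1 + 0.1196)^4 = 1,542,000 / 1.571273 = 981,370.0833

€981,370.08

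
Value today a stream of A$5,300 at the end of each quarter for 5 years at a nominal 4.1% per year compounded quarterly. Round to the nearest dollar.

With 4 periods per year: i = 0.01025, n = 20.
PV = 5300 × [1 − (1+0.01025)^(−20)] / 0.01025 = 5300 × 18.000210 = 95,401.1143

A$95,401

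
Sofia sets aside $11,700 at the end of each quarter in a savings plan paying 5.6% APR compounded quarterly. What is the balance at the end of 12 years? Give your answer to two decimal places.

i = 0.056/4 = 0.014 per quarter; n = 12·4 = 48.
Accumulation factor s(48|0.014) = 67.788920; FV = 11700 × 67.788920 = 793,130.3651

$793,130.37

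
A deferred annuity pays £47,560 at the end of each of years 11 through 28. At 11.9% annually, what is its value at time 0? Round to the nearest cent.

Value one period before first payment (t=10): 47560 × [1 − (1+0.119)^(−18)] / 0.119 = 47560 × 7.292879 = 346,849.3468
PV₀ = 346,849.3468 / (1+0.119)^10 = 346,849.3468 / 3.078229 = 112,678.2298

£112,678.23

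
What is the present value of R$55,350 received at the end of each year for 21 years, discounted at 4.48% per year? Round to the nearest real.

R$743,289

PV = 55350 × [1 − (1+0.0448)^(−21)] / 0.0448 = 55350 × 13.428894 = 743,289.3042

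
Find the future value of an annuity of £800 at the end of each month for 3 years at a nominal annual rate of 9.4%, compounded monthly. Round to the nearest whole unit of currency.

With 12 periods per year: i = 0.00783333, n = 36.
FV = PMT · [(1+i)^n − 1] / i = 800 · 41.402911 = 33,122.3285

£33,122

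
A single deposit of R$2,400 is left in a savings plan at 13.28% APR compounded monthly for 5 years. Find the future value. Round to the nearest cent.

R$4,645.14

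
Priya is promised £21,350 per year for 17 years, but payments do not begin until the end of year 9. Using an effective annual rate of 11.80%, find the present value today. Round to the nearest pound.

£62,998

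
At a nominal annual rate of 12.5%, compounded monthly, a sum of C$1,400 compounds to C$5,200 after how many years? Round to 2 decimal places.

Periodic rate i = 0.125/12 = 0.0104167.
(1+i)^n = 5200/1400 = 3.71429, so n = ln 3.71429 / ln 1.01042 = 126.6249 months
= 126.6249/12 years

10.55 years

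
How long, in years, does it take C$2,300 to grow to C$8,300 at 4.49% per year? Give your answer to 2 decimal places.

(1+i)^n = 8300/2300 = 3.60870, so n = ln 3.60870 / ln 1.0449 = 29.2193 years

29.22 years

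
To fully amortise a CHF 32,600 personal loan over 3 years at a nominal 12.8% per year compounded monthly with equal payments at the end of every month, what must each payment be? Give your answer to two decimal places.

Periodic rate i = 0.128/12 = 0.0106667; n = 3 × 12 = 36 periods.
Annuity-PV factor = 29.763942; PMT = 32600 / 29.763942 = 1,095.2850

CHF 1,095.29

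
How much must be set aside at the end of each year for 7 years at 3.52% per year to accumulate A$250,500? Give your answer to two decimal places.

A$32,180.88

FV-annuity factor = 7.784126; PMT = 250500 / 7.784126 = 32,180.8788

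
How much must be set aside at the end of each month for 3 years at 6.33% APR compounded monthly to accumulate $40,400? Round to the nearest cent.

Periodic rate i = 0.0633/12 = 0.005275; n = 3 × 12 = 36 periods.
FV-annuity factor = 39.530871; PMT = 40400 / 39.530871 = 1,021.9861

$1,021.99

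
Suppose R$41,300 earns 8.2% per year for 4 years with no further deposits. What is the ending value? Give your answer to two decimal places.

R$56,605.56

41,300 × (1+0.082)^4 = 41,300 × 1.370595 = 56,605.5605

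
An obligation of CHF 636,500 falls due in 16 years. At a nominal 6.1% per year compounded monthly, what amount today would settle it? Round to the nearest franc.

CHF 240,437

Periodic rate i = 0.061/12 = 0.00508333; n = 16 × 12 = 192 periods.
PV = FV·(1+i)^(−n) = 636,500 × 0.377748 = 240,436.6655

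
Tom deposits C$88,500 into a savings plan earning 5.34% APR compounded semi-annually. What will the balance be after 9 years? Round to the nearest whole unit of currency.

i = 0.0534/2 = 0.0267 per half-year; n = 9·2 = 18.
FV = PV·(1+i)^n = 88,500 × 1.606882 = 142,209.0997

C$142,209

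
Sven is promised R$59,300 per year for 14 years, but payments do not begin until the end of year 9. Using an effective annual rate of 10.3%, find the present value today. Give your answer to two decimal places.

Value one period before first payment (t=8): 59300 × [1 − (1+0.103)^(−14)] / 0.103 = 59300 × 7.247772 = 429,792.8757
Discount back 8 years: 429,792.8757 × (1+0.103)^(−8) = 429,792.8757 × 0.456453 = 196,180.1728

R$196,180.17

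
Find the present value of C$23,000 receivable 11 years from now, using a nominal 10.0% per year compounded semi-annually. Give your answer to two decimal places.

With 2 periods per year: i = 0.05, n = 22.
PV = 23,000 / (1 + 0.05)^22 = 23,000 / 2.925261 = 7,862.5470

C$7,862.55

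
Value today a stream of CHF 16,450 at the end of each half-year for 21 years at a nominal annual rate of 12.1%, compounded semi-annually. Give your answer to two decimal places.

CHF 248,835.36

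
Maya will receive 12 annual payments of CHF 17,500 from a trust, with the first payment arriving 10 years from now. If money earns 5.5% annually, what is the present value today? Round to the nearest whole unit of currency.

CHF 93,153

Value one period before first payment (t=9): 17500 × [1 − (1+0.055)^(−12)] / 0.055 = 17500 × 8.618518 = 150,824.0624
PV₀ = 150,824.0624 / (1+0.055)^9 = 150,824.0624 / 1.619094 = 93,153.3542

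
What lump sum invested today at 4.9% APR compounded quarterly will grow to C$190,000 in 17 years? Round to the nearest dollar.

Periodic rate i = 0.049/4 = 0.01225; n = 17 × 4 = 68 periods.
Discount factor = (1+0.01225)^(−68) = 0.436949; PV = 190,000 × 0.436949 = 83,020.2795

C$83,020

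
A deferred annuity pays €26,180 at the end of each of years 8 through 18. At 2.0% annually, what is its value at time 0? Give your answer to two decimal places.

€223,054.65

PV at t=7 (ordinary 11-year annuity): 26180 × a(11|0.02) = 26180 × 9.786848 = 256,219.6818
Discount back 7 years: 256,219.6818 × (1+0.02)^(−7) = 256,219.6818 × 0.870560 = 223,054.6520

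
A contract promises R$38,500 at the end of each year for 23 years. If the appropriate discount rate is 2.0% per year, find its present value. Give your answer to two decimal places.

R$704,249.86

PV = PMT · [1 − (1+i)^(−n)] / i = 38500 · 18.292204 = 704,249.8584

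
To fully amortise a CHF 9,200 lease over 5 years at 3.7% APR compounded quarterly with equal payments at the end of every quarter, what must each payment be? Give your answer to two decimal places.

CHF 505.98

i = 0.037/4 = 0.00925 per quarter; n = 5·4 = 20.
Annuity-PV factor = 18.182558; PMT = 9200 / 18.182558 = 505.9794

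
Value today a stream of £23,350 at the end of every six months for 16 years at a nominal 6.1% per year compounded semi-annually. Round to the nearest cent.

Periodic rate i = 0.061/2 = 0.0305; n = 16 × 2 = 32 periods.
PV = 23350 × [1 − (1+0.0305)^(−32)] / 0.0305 = 23350 × 20.250732 = 472,854.5972

£472,854.60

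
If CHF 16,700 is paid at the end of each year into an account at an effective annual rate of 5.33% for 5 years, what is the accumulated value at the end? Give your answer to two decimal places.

Accumulation factor s(5|0.0533) = 5.562174; FV = 16700 × 5.562174 = 92,888.3069

CHF 92,888.31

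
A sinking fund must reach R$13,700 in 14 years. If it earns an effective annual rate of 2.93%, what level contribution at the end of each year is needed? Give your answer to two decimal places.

R$805.62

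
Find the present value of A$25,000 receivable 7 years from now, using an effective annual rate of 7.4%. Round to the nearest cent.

A$15,167.36

Discount factor = (1+0.074)^(−7) = 0.606694; PV = 25,000 × 0.606694 = 15,167.3615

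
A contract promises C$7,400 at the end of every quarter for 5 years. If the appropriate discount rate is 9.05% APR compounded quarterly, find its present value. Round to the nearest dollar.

With 4 periods per year: i = 0.022625, n = 20.
PV = PMT · [1 − (1+i)^(−n)] / i = 7400 · 15.944677 = 117,990.6066

C$117,991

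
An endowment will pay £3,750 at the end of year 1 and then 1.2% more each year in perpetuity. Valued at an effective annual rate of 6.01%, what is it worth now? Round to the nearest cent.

£77,962.58

PV = PMT / (i − g) = 3750 / (0.0601 − 0.012) = 3750 / 0.048100 = 77,962.5780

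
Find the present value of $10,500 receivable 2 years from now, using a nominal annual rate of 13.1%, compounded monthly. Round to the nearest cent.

i = 0.131/12 = 0.0109167 per month; n = 2·12 = 24.
Discount factor = (1+0.0109167)^(−24) = 0.770604; PV = 10,500 × 0.770604 = 8,091.3454

$8,091.35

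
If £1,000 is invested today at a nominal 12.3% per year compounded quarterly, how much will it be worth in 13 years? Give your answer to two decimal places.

£4,830.30

Periodic rate i = 0.123/4 = 0.03075; n = 13 × 4 = 52 periods.
FV = PV·(1+i)^n = 1,000 × 4.830297 = 4,830.2973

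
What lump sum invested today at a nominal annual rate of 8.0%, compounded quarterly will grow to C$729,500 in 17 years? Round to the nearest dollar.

C$189,764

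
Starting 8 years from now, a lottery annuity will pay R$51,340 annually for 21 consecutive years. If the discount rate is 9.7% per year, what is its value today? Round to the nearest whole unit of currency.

R$237,227

Value one period before first payment (t=7): 51340 × [1 − (1+0.097)^(−21)] / 0.097 = 51340 × 8.833949 = 453,534.9235
PV₀ = 453,534.9235 / (1+0.097)^7 = 453,534.9235 / 1.911817 = 237,227.1228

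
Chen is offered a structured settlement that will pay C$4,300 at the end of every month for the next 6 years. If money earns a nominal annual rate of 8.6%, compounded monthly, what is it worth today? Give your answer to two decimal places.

With 12 periods per year: i = 0.00716667, n = 72.
PV = PMT · [1 − (1+i)^(−n)] / i = 4300 · 56.092628 = 241,198.3000

C$241,198.30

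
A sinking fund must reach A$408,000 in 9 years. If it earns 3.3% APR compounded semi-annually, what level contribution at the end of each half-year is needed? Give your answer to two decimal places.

With 2 periods per year: i = 0.0165, n = 18.
PMT = 408000 / ( [(1+0.0165)^18 − 1] / 0.0165 ) = 408000 / 20.761060 = 19,652.1754

A$19,652.18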